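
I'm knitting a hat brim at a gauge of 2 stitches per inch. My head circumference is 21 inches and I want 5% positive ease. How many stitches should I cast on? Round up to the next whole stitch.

Finished = 21 × 1.05 = 22.05 in.
2 / 1 = 2 sts per inch.
22.05 × 2 = 44.10 sts.
→ 45 sts.

Cast on 45 stitches.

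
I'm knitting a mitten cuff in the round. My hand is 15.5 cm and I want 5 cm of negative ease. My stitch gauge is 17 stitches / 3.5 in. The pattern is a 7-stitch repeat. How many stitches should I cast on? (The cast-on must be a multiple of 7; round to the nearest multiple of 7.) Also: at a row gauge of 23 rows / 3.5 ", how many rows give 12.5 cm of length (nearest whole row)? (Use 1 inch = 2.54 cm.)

Cast on 21 stitches; work 32 rows.

Finished = 15.5 − 5 = 10.5 cm.
10.5 cm × 1/2.54 = 4.13 inches.
17/3.5 = 4.857 sts per in; 4.13 × 4.857 = 20.08 sts.
Nearest multiple of 7 → 21.
12.5 cm = 4.92 inches; × 6.571 = 32.34 → 32 rows.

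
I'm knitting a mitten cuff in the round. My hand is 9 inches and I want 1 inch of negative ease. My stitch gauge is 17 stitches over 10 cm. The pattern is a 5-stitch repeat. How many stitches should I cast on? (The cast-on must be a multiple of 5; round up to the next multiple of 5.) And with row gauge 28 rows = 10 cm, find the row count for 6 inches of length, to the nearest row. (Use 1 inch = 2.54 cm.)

Finished = 9 − 1 = 8 inches.
8 inches × 2.54 = 20.32 cm.
17/10 = 1.7 sts per cm; 20.32 × 1.7 = 34.54 sts.
Next multiple of 5 → 35.
6 inches = 15.24 cm; × 2.8 = 42.67 → 43 rows.

Cast on 35 stitches; work 43 rows.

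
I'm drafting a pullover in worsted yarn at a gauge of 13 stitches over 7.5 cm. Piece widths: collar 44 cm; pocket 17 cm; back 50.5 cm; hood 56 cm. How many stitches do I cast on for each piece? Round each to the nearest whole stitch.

collar 76; pocket 29; back 88; hood 97.

Rate = 13/7.5 = 1.733 sts per cm.
collar: 44 × 1.733 = 76.27 → 76.
pocket: 17 × 1.733 = 29.47 → 29.
back: 50.5 × 1.733 = 87.53 → 88.
hood: 56 × 1.733 = 97.07 → 97.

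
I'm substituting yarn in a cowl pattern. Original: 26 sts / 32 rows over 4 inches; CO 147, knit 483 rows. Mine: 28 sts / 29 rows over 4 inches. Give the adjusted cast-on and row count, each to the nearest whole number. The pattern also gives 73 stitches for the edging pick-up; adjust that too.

Stitches: 147 × 28/26 = 158.31 → 158.
Rows: 483 × 29/32 = 437.72 → 438.
edging pick-up: 73 × 28/26 = 78.62 → 79.

Cast on 158 stitches; work 438 rows; edging pick-up 79 stitches.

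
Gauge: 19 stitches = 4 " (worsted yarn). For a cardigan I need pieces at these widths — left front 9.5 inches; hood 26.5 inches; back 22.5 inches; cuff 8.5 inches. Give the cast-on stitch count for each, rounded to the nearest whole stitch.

left front 45; hood 126; back 107; cuff 40.

Rate = 19/4 = 4.75 sts per in.
left front: 9.5 × 4.75 = 45.12 → 45.
hood: 26.5 × 4.75 = 125.88 → 126.
back: 22.5 × 4.75 = 106.88 → 107.
cuff: 8.5 × 4.75 = 40.38 → 40.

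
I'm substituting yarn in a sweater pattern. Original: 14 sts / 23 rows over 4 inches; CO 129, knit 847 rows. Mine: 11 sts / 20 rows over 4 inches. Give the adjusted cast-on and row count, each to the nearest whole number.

Stitches: 129 × 11/14 = 101.36 → 101.
Rows: 847 × 20/23 = 736.52 → 737.

Cast on 101 stitches; work 737 rows.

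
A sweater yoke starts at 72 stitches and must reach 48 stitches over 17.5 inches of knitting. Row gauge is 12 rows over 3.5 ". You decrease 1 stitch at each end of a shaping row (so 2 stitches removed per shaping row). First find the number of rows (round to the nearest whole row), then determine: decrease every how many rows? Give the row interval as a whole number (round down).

Decrease every 5th row.

Rows = 17.5 × 3.429 = 60.0 → 60 rows.
Stitches to remove: 24 → 12 shaping rows (at 2 st each).
60 / 12 = 5.00 → every 5 rows.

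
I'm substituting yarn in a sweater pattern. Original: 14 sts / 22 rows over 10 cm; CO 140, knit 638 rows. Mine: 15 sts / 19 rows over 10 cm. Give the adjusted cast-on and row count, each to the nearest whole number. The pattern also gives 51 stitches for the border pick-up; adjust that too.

Stitches: 140 × 15/14 = 150.00 → 150.
Rows: 638 × 19/22 = 551.00 → 551.
border pick-up: 51 × 15/14 = 54.64 → 55.

Cast on 150 stitches; work 551 rows; border pick-up 55 stitches.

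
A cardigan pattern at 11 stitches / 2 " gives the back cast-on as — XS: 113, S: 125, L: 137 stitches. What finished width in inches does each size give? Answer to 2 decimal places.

11/2 = 5.5 sts per in.
XS: 113 / 5.5 = 20.545 → 20.55 in.
S: 125 / 5.5 = 22.727 → 22.73 in.
L: 137 / 5.5 = 24.909 → 24.91 in.

XS 20.55 inches; S 22.73 inches; L 24.91 inches.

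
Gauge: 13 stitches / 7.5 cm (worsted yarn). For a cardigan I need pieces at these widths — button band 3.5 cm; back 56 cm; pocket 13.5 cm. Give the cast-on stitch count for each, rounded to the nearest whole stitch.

button band 6; back 97; pocket 23.

Rate = 13/7.5 = 1.733 sts per cm.
button band: 3.5 × 1.733 = 6.07 → 6.
back: 56 × 1.733 = 97.07 → 97.
pocket: 13.5 × 1.733 = 23.40 → 23.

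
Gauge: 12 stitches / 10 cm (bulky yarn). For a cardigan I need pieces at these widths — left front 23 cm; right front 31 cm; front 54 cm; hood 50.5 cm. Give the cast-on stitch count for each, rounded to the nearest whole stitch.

Rate = 12/10 = 1.2 sts per cm.
left front: 23 × 1.2 = 27.60 → 28.
right front: 31 × 1.2 = 37.20 → 37.
front: 54 × 1.2 = 64.80 → 65.
hood: 50.5 × 1.2 = 60.60 → 61.

left front 28; right front 37; front 65; hood 61.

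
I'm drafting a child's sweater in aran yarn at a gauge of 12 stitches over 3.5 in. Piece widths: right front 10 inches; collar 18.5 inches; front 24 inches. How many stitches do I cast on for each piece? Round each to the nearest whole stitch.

Rate = 12/3.5 = 3.429 sts per in.
right front: 10 × 3.429 = 34.29 → 34.
collar: 18.5 × 3.429 = 63.43 → 63.
front: 24 × 3.429 = 82.29 → 82.

right front 34; collar 63; front 82.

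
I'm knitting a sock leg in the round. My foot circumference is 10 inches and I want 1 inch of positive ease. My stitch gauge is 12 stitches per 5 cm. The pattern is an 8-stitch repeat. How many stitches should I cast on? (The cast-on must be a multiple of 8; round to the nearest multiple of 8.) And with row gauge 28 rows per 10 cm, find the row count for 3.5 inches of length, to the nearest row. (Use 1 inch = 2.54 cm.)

Finished = 10 + 1 = 11 inches.
11 inches × 2.54 = 27.94 cm.
12/5 = 2.4 sts per cm; 27.94 × 2.4 = 67.06 sts.
Nearest multiple of 8 → 64.
3.5 inches = 8.89 cm; × 2.8 = 24.89 → 25 rows.

Cast on 64 stitches; work 25 rows.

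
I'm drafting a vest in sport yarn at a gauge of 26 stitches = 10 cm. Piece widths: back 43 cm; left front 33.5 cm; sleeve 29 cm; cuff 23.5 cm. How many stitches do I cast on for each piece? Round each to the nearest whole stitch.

Rate = 26/10 = 2.6 sts per cm.
back: 43 × 2.6 = 111.80 → 112.
left front: 33.5 × 2.6 = 87.10 → 87.
sleeve: 29 × 2.6 = 75.40 → 75.
cuff: 23.5 × 2.6 = 61.10 → 61.

back 112; left front 87; sleeve 75; cuff 61.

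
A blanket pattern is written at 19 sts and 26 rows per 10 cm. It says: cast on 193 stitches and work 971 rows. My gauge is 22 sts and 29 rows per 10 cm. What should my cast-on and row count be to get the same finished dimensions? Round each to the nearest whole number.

Stitches: 193 × 22/19 = 223.47 → 223.
Rows: 971 × 29/26 = 1083.04 → 1083.

Cast on 223 stitches; work 1083 rows.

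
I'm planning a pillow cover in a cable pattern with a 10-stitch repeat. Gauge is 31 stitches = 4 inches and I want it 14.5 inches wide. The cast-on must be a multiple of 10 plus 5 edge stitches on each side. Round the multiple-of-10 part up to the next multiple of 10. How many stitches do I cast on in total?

120 stitches.

31 / 4 = 7.75 sts per inch.
14.5 × 7.75 = 112.38 sts.
Less 10 edge sts → 102.38 for the repeat.
Next multiple of 10: 110.
Add back 10 edge sts → 120.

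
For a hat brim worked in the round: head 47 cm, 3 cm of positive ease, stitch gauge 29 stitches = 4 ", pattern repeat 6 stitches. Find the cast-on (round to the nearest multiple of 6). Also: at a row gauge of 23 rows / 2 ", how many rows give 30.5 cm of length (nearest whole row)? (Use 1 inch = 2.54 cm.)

Finished = 47 + 3 = 50 cm.
50 cm × 1/2.54 = 19.69 inches.
29/4 = 7.25 sts per in; 19.69 × 7.25 = 142.72 sts.
Nearest multiple of 6 → 144.
30.5 cm = 12.01 inches; × 11.5 = 138.09 → 138 rows.

Cast on 144 stitches; work 138 rows.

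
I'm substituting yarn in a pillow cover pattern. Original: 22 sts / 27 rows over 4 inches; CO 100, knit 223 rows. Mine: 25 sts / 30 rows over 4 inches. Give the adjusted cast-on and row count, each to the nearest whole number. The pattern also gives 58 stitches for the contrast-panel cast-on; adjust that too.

Stitches: 100 × 25/22 = 113.64 → 114.
Rows: 223 × 30/27 = 247.78 → 248.
contrast-panel cast-on: 58 × 25/22 = 65.91 → 66.

Cast on 114 stitches; work 248 rows; contrast-panel cast-on 66 stitches.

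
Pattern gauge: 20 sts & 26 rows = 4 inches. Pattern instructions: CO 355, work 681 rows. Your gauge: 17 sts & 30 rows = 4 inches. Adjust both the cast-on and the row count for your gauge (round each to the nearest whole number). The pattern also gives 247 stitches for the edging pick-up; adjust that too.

Stitches: 355 × 17/20 = 301.75 → 302.
Rows: 681 × 30/26 = 785.77 → 786.
edging pick-up: 247 × 17/20 = 209.95 → 210.

Cast on 302 stitches; work 786 rows; edging pick-up 210 stitches.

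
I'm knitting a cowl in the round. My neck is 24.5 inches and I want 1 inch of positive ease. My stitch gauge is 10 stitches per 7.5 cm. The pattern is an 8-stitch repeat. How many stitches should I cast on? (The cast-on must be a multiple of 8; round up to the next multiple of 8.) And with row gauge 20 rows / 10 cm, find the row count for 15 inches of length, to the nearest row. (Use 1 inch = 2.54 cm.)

Finished = 24.5 + 1 = 25.5 inches.
25.5 inches × 2.54 = 64.77 cm.
10/7.5 = 1.333 sts per cm; 64.77 × 1.333 = 86.36 sts.
Next multiple of 8 → 88.
15 inches = 38.10 cm; × 2 = 76.20 → 76 rows.

Cast on 88 stitches; work 76 rows.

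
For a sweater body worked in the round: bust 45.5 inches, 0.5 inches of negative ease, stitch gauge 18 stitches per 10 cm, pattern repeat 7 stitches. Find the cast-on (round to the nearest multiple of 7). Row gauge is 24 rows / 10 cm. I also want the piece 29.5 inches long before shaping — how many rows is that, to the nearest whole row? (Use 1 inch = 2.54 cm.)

Finished = 45.5 − 0.5 = 45 inches.
45 inches × 2.54 = 114.30 cm.
18/10 = 1.8 sts per cm; 114.30 × 1.8 = 205.74 sts.
Nearest multiple of 7 → 203.
29.5 inches = 74.93 cm; × 2.4 = 179.83 → 180 rows.

Cast on 203 stitches; work 180 rows.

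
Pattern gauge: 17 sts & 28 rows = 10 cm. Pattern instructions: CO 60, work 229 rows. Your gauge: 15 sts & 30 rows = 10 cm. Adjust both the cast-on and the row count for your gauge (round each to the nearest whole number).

Cast on 53 stitches; work 245 rows.

Stitches: 60 × 15/17 = 52.94 → 53.
Rows: 229 × 30/28 = 245.36 → 245.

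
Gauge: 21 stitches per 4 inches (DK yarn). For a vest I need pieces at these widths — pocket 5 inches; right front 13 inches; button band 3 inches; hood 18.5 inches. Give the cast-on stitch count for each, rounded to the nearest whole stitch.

pocket 26; right front 68; button band 16; hood 97.

Rate = 21/4 = 5.25 sts per in.
pocket: 5 × 5.25 = 26.25 → 26.
right front: 13 × 5.25 = 68.25 → 68.
button band: 3 × 5.25 = 15.75 → 16.
hood: 18.5 × 5.25 = 97.12 → 97.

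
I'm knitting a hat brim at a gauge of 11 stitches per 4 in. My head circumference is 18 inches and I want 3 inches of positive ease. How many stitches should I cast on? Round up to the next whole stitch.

Finished = 18 + 3 = 21 in.
11 / 4 = 2.75 sts per inch.
21.00 × 2.75 = 57.75 sts.
→ 58 sts.

CO 58 sts.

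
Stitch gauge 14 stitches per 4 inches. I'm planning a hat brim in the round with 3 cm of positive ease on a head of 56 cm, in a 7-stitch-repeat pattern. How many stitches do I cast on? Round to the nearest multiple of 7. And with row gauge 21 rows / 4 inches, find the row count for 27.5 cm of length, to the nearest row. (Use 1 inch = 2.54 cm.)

Cast on 84 stitches; work 57 rows.

Finished = 56 + 3 = 59 cm.
59 cm × 1/2.54 = 23.23 inches.
14/4 = 3.5 sts per in; 23.23 × 3.5 = 81.30 sts.
Nearest multiple of 7 → 84.
27.5 cm = 10.83 inches; × 5.25 = 56.84 → 57 rows.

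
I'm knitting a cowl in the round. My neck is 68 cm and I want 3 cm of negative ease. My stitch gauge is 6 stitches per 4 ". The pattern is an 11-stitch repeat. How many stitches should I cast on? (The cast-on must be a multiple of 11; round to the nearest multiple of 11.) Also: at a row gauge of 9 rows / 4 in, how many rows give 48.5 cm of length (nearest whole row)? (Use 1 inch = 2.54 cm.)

Finished = 68 − 3 = 65 cm.
65 cm × 1/2.54 = 25.59 inches.
6/4 = 1.5 sts per in; 25.59 × 1.5 = 38.39 sts.
Nearest multiple of 11 → 33.
48.5 cm = 19.09 inches; × 2.25 = 42.96 → 43 rows.

Cast on 33 stitches; work 43 rows.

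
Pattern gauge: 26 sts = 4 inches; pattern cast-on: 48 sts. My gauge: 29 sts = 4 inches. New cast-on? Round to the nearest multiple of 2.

CO 54 sts.

Scale factor = 29 / 26 = 1.115.
48 × 29 / 26 = 53.54 sts.
→ 54 sts.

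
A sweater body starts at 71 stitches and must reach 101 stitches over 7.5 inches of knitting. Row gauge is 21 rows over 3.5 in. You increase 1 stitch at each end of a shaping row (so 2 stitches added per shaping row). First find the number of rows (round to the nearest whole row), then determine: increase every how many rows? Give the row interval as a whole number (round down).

Increase every 3rd row.

Rows = 7.5 × 6 = 45.0 → 45 rows.
Stitches to add: 30 → 15 shaping rows (at 2 st each).
45 / 15 = 3.00 → every 3 rows.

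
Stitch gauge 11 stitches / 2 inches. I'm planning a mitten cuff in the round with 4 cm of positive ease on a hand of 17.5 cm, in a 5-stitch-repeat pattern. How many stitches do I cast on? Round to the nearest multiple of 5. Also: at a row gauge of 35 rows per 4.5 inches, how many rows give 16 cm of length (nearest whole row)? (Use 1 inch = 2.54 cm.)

Cast on 45 stitches; work 49 rows.

Finished = 17.5 + 4 = 21.5 cm.
21.5 cm × 1/2.54 = 8.46 inches.
11/2 = 5.5 sts per in; 8.46 × 5.5 = 46.56 sts.
Nearest multiple of 5 → 45.
16 cm = 6.30 inches; × 7.778 = 48.99 → 49 rows.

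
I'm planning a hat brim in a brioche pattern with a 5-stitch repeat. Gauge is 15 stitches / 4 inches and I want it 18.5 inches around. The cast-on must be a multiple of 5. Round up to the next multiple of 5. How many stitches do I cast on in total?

CO 70 sts.

15 / 4 = 3.75 sts per inch.
18.5 × 3.75 = 69.38 sts.
Next multiple of 5: 70.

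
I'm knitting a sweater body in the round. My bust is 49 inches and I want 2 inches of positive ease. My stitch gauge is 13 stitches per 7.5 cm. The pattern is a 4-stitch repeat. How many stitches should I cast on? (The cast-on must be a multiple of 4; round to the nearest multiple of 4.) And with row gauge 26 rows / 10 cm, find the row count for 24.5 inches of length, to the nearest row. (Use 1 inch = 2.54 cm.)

Cast on 224 stitches; work 162 rows.

Finished = 49 + 2 = 51 inches.
51 inches × 2.54 = 129.54 cm.
13/7.5 = 1.733 sts per cm; 129.54 × 1.733 = 224.54 sts.
Nearest multiple of 4 → 224.
24.5 inches = 62.23 cm; × 2.6 = 161.80 → 162 rows.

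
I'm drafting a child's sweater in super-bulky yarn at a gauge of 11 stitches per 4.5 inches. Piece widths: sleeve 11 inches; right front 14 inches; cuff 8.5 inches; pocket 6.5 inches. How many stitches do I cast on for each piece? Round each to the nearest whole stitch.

sleeve 27; right front 34; cuff 21; pocket 16.

Rate = 11/4.5 = 2.444 sts per in.
sleeve: 11 × 2.444 = 26.89 → 27.
right front: 14 × 2.444 = 34.22 → 34.
cuff: 8.5 × 2.444 = 20.78 → 21.
pocket: 6.5 × 2.444 = 15.89 → 16.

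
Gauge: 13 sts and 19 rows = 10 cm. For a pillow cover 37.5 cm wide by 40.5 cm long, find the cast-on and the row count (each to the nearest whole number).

Stitch gauge = 13/10 = 1.3 sts/cm; 37.5 × 1.3 = 48.75 → 49 sts.
Row gauge = 19/10 = 1.9 rows/cm; 40.5 × 1.9 = 76.95 → 77 rows.

Cast on 49 stitches and work 77 rows.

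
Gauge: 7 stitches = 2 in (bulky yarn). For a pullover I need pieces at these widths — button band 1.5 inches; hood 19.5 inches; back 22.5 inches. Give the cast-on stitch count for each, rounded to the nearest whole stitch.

Rate = 7/2 = 3.5 sts per in.
button band: 1.5 × 3.5 = 5.25 → 5.
hood: 19.5 × 3.5 = 68.25 → 68.
back: 22.5 × 3.5 = 78.75 → 79.

button band 5; hood 68; back 79.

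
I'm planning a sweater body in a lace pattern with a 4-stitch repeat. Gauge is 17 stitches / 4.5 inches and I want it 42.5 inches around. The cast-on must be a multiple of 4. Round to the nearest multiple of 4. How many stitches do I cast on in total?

Cast on 160 stitches.

17 / 4.5 = 3.778 sts per inch.
42.5 × 3.778 = 160.56 sts.
Nearest multiple of 4: 160.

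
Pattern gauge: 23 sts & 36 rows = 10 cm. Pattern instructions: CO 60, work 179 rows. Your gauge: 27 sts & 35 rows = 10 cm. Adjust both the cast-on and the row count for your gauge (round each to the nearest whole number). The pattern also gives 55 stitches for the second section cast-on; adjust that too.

Cast on 70 stitches; work 174 rows; second section cast-on 65 stitches.

Stitches: 60 × 27/23 = 70.43 → 70.
Rows: 179 × 35/36 = 174.03 → 174.
second section cast-on: 55 × 27/23 = 64.57 → 65.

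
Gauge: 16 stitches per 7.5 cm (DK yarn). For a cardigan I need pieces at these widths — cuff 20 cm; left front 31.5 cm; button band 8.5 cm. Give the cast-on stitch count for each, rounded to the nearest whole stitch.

cuff 43; left front 67; button band 18.

Rate = 16/7.5 = 2.133 sts per cm.
cuff: 20 × 2.133 = 42.67 → 43.
left front: 31.5 × 2.133 = 67.20 → 67.
button band: 8.5 × 2.133 = 18.13 → 18.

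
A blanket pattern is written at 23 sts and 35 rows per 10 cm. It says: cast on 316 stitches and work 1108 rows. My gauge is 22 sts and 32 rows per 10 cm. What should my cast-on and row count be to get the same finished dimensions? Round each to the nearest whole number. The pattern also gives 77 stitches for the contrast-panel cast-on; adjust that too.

Stitches: 316 × 22/23 = 302.26 → 302.
Rows: 1108 × 32/35 = 1013.03 → 1013.
contrast-panel cast-on: 77 × 22/23 = 73.65 → 74.

Cast on 302 stitches; work 1013 rows; contrast-panel cast-on 74 stitches.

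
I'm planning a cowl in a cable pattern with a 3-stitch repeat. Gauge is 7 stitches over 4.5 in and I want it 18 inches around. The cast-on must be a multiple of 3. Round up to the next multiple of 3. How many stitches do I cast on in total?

7 / 4.5 = 1.556 sts per inch.
18 × 1.556 = 28.00 sts.
Next multiple of 3: 30.

CO 30 sts.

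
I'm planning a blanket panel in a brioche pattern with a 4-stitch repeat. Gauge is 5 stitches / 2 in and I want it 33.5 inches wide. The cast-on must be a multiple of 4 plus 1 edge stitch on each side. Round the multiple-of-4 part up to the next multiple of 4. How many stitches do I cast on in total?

86 stitches.

5 / 2 = 2.5 sts per inch.
33.5 × 2.5 = 83.75 sts.
Less 2 edge sts → 81.75 for the repeat.
Next multiple of 4: 84.
Add back 2 edge sts → 86.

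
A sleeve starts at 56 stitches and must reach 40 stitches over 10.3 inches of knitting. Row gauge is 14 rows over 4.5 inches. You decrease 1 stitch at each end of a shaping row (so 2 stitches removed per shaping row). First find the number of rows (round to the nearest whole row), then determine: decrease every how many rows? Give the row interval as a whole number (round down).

Decrease every 4th row.

Rows = 10.3 × 3.111 = 32.0 → 32 rows.
Stitches to remove: 16 → 8 shaping rows (at 2 st each).
32 / 8 = 4.00 → every 4 rows.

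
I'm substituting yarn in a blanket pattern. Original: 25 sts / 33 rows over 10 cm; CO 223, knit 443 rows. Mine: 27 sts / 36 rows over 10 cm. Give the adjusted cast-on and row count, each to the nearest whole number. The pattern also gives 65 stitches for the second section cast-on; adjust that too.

Cast on 241 stitches; work 483 rows; second section cast-on 70 stitches.

Stitches: 223 × 27/25 = 240.84 → 241.
Rows: 443 × 36/33 = 483.27 → 483.
second section cast-on: 65 × 27/25 = 70.20 → 70.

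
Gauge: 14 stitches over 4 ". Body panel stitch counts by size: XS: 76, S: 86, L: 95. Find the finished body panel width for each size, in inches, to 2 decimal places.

XS 21.71 inches; S 24.57 inches; L 27.14 inches.

14/4 = 3.5 sts per in.
XS: 76 / 3.5 = 21.714 → 21.71 in.
S: 86 / 3.5 = 24.571 → 24.57 in.
L: 95 / 3.5 = 27.143 → 27.14 in.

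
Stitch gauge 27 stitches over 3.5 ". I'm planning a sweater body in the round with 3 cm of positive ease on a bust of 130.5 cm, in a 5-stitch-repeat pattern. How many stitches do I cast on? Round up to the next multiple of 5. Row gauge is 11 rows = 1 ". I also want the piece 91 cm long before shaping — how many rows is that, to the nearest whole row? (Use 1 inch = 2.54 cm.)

Finished = 130.5 + 3 = 133.5 cm.
133.5 cm × 1/2.54 = 52.56 inches.
27/3.5 = 7.714 sts per in; 52.56 × 7.714 = 405.46 sts.
Next multiple of 5 → 410.
91 cm = 35.83 inches; × 11 = 394.09 → 394 rows.

Cast on 410 stitches; work 394 rows.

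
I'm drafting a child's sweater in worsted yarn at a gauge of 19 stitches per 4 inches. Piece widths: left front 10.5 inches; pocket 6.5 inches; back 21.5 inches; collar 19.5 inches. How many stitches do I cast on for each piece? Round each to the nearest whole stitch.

left front 50; pocket 31; back 102; collar 93.

Rate = 19/4 = 4.75 sts per in.
left front: 10.5 × 4.75 = 49.88 → 50.
pocket: 6.5 × 4.75 = 30.88 → 31.
back: 21.5 × 4.75 = 102.12 → 102.
collar: 19.5 × 4.75 = 92.62 → 93.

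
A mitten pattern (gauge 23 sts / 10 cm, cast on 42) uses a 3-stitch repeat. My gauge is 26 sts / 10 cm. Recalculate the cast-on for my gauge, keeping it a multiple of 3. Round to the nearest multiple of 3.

Cast on 48 stitches.

42 × 26 / 23 = 47.48.
Nearest multiple of 3: 48.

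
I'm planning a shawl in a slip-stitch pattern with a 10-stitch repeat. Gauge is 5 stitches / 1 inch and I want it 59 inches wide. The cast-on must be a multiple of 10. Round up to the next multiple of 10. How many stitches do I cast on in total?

5 / 1 = 5 sts per inch.
59 × 5 = 295.00 sts.
Next multiple of 10: 300.

CO 300 sts.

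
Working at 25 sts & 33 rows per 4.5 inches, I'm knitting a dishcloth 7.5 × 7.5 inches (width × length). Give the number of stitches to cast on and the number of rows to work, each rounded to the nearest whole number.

Stitch gauge = 25/4.5 = 5.556 sts/in; 7.5 × 5.556 = 41.67 → 42 sts.
Row gauge = 33/4.5 = 7.333 rows/in; 7.5 × 7.333 = 55.00 → 55 rows.

Cast on 42 stitches and work 55 rows.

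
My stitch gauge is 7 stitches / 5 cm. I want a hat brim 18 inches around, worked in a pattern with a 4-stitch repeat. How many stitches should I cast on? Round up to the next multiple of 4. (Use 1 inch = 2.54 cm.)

Cast on 68 stitches.

18 in = 18 × 2.54 = 45.72 cm.
7 / 5 = 1.4 sts/cm.
45.72 × 1.4 = 64.01 sts.
→ 68.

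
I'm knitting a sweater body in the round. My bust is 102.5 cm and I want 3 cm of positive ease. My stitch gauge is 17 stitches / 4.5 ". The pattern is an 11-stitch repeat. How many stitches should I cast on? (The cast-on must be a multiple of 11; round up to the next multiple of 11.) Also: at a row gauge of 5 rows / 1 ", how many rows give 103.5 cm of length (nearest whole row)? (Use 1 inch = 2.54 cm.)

Cast on 165 stitches; work 204 rows.

Finished = 102.5 + 3 = 105.5 cm.
105.5 cm × 1/2.54 = 41.54 inches.
17/4.5 = 3.778 sts per in; 41.54 × 3.778 = 156.91 sts.
Next multiple of 11 → 165.
103.5 cm = 40.75 inches; × 5 = 203.74 → 204 rows.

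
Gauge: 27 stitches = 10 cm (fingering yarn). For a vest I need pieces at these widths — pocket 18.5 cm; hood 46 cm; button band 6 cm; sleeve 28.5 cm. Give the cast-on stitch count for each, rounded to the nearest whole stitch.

Rate = 27/10 = 2.7 sts per cm.
pocket: 18.5 × 2.7 = 49.95 → 50.
hood: 46 × 2.7 = 124.20 → 124.
button band: 6 × 2.7 = 16.20 → 16.
sleeve: 28.5 × 2.7 = 76.95 → 77.

pocket 50; hood 124; button band 16; sleeve 77.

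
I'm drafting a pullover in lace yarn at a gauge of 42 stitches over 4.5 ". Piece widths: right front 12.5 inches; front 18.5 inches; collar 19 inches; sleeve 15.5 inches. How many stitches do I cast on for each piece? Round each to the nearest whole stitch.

Rate = 42/4.5 = 9.333 sts per in.
right front: 12.5 × 9.333 = 116.67 → 117.
front: 18.5 × 9.333 = 172.67 → 173.
collar: 19 × 9.333 = 177.33 → 177.
sleeve: 15.5 × 9.333 = 144.67 → 145.

right front 117; front 173; collar 177; sleeve 145.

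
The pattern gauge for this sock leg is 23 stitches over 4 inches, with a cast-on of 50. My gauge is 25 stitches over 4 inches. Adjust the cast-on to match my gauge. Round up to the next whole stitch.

Cast on 55 stitches.

Scale factor = 25 / 23 = 1.087.
50 × 25 / 23 = 54.35 sts.
→ 55 sts.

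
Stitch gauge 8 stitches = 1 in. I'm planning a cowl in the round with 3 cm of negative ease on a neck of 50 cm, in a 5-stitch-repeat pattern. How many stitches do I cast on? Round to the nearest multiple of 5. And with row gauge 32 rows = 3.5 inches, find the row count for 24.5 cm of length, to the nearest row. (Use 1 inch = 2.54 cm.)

Finished = 50 − 3 = 47 cm.
47 cm × 1/2.54 = 18.50 inches.
8/1 = 8 sts per in; 18.50 × 8 = 148.03 sts.
Nearest multiple of 5 → 150.
24.5 cm = 9.65 inches; × 9.143 = 88.19 → 88 rows.

Cast on 150 stitches; work 88 rows.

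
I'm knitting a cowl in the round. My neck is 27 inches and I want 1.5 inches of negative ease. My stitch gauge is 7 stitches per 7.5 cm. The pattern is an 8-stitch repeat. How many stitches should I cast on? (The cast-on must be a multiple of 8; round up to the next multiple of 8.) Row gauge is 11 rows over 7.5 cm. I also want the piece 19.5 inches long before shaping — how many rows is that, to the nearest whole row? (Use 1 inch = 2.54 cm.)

Cast on 64 stitches; work 73 rows.

Finished = 27 − 1.5 = 25.5 inches.
25.5 inches × 2.54 = 64.77 cm.
7/7.5 = 0.933 sts per cm; 64.77 × 0.933 = 60.45 sts.
Next multiple of 8 → 64.
19.5 inches = 49.53 cm; × 1.467 = 72.64 → 73 rows.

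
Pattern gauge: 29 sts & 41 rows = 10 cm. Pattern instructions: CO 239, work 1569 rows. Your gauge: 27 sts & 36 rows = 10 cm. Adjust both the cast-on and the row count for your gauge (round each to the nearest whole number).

Cast on 223 stitches; work 1378 rows.

Stitches: 239 × 27/29 = 222.52 → 223.
Rows: 1569 × 36/41 = 1377.66 → 1378.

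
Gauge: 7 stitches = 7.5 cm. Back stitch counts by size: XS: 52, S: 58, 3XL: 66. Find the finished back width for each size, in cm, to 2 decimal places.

XS 55.71 cm; S 62.14 cm; 3XL 70.71 cm.

7/7.5 = 0.933 sts per cm.
XS: 52 / 0.933 = 55.714 → 55.71 cm.
S: 58 / 0.933 = 62.143 → 62.14 cm.
3XL: 66 / 0.933 = 70.714 → 70.71 cm.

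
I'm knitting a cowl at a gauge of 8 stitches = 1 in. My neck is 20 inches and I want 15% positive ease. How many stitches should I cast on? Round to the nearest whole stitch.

Finished = 20 × 1.15 = 23.00 in.
8 / 1 = 8 sts per inch.
23.00 × 8 = 184.00 sts.

184 stitches.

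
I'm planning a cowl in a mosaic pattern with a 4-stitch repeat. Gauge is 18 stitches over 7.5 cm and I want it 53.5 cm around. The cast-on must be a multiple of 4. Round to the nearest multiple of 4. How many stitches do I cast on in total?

18 / 7.5 = 2.4 sts per cm.
53.5 × 2.4 = 128.40 sts.
Nearest multiple of 4: 128.

Cast on 128 stitches.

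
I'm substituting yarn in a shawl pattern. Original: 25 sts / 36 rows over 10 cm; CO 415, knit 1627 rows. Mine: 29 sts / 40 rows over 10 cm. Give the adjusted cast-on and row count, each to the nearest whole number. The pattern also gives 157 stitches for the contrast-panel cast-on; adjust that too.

Stitches: 415 × 29/25 = 481.40 → 481.
Rows: 1627 × 40/36 = 1807.78 → 1808.
contrast-panel cast-on: 157 × 29/25 = 182.12 → 182.

Cast on 481 stitches; work 1808 rows; contrast-panel cast-on 182 stitches.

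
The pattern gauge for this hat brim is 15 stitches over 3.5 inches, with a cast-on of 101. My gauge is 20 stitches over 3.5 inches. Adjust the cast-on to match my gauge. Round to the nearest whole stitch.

Scale factor = 20 / 15 = 1.333.
101 × 20 / 15 = 134.67 sts.
→ 135 sts.

Cast on 135 stitches.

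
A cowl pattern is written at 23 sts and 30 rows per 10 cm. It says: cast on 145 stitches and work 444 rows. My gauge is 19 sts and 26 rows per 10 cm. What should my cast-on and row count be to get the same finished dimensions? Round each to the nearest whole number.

Stitches: 145 × 19/23 = 119.78 → 120.
Rows: 444 × 26/30 = 384.80 → 385.

Cast on 120 stitches; work 385 rows.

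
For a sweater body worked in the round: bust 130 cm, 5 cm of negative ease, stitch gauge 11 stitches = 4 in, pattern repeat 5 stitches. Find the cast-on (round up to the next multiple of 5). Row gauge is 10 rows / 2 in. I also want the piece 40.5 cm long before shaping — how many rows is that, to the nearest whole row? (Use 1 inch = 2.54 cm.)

Finished = 130 − 5 = 125 cm.
125 cm × 1/2.54 = 49.21 inches.
11/4 = 2.75 sts per in; 49.21 × 2.75 = 135.33 sts.
Next multiple of 5 → 140.
40.5 cm = 15.94 inches; × 5 = 79.72 → 80 rows.

Cast on 140 stitches; work 80 rows.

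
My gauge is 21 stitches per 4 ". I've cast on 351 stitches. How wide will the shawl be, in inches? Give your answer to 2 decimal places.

66.86 inches.

21 stitches / 4 inch = 5.25 stitches per inch.
351 / 5.25 = 66.857 inches.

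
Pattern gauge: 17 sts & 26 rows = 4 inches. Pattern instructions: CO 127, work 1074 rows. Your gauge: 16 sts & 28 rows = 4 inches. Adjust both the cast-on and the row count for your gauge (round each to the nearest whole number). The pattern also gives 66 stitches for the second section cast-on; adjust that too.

Stitches: 127 × 16/17 = 119.53 → 120.
Rows: 1074 × 28/26 = 1156.62 → 1157.
second section cast-on: 66 × 16/17 = 62.12 → 62.

Cast on 120 stitches; work 1157 rows; second section cast-on 62 stitches.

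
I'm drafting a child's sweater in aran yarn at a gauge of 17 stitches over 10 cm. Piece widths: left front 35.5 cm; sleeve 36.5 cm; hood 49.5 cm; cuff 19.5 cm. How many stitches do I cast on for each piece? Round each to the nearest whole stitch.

left front 60; sleeve 62; hood 84; cuff 33.

Rate = 17/10 = 1.7 sts per cm.
left front: 35.5 × 1.7 = 60.35 → 60.
sleeve: 36.5 × 1.7 = 62.05 → 62.
hood: 49.5 × 1.7 = 84.15 → 84.
cuff: 19.5 × 1.7 = 33.15 → 33.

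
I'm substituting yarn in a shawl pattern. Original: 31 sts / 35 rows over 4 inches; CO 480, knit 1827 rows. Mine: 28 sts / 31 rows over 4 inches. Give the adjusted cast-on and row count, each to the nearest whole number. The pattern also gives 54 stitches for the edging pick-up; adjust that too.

Stitches: 480 × 28/31 = 433.55 → 434.
Rows: 1827 × 31/35 = 1618.20 → 1618.
edging pick-up: 54 × 28/31 = 48.77 → 49.

Cast on 434 stitches; work 1618 rows; edging pick-up 49 stitches.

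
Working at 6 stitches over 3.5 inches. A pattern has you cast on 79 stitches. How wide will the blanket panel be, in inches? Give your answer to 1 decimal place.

46.1 inches.

6 stitches / 3.5 inch = 1.714 stitches per inch.
79 / 1.714 = 46.08 inches.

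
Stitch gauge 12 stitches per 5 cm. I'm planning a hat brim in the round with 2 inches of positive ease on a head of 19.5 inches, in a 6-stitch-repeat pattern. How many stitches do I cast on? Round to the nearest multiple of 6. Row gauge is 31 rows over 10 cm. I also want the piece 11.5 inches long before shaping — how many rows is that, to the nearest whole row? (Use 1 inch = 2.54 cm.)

Cast on 132 stitches; work 91 rows.

Finished = 19.5 + 2 = 21.5 inches.
21.5 inches × 2.54 = 54.61 cm.
12/5 = 2.4 sts per cm; 54.61 × 2.4 = 131.06 sts.
Nearest multiple of 6 → 132.
11.5 inches = 29.21 cm; × 3.1 = 90.55 → 91 rows.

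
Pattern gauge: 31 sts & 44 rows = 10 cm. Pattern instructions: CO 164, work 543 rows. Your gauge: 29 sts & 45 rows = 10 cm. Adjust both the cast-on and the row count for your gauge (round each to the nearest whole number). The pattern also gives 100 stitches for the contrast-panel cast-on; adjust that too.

Stitches: 164 × 29/31 = 153.42 → 153.
Rows: 543 × 45/44 = 555.34 → 555.
contrast-panel cast-on: 100 × 29/31 = 93.55 → 94.

Cast on 153 stitches; work 555 rows; contrast-panel cast-on 94 stitches.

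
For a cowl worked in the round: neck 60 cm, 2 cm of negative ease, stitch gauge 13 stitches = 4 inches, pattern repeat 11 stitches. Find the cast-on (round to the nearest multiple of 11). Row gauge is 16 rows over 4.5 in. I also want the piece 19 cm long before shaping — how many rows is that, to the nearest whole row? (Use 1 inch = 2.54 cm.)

Finished = 60 − 2 = 58 cm.
58 cm × 1/2.54 = 22.83 inches.
13/4 = 3.25 sts per in; 22.83 × 3.25 = 74.21 sts.
Nearest multiple of 11 → 77.
19 cm = 7.48 inches; × 3.556 = 26.60 → 27 rows.

Cast on 77 stitches; work 27 rows.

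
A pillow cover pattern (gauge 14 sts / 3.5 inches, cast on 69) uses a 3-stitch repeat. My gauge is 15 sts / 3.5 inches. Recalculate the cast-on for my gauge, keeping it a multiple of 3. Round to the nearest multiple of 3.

69 × 15 / 14 = 73.93.
Nearest multiple of 3: 75.

CO 75 sts.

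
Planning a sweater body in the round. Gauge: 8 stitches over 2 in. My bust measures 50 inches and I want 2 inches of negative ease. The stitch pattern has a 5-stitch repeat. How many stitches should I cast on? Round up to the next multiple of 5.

195 stitches.

Finished = 50 − 2 = 48 inches.
8 / 2 = 4 sts/in.
48 × 4 = 192.00 sts.
Next multiple of 5: 195.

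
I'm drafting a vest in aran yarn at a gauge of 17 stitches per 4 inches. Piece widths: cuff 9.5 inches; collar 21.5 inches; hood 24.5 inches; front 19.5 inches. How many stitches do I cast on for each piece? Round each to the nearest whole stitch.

cuff 40; collar 91; hood 104; front 83.

Rate = 17/4 = 4.25 sts per in.
cuff: 9.5 × 4.25 = 40.38 → 40.
collar: 21.5 × 4.25 = 91.38 → 91.
hood: 24.5 × 4.25 = 104.12 → 104.
front: 19.5 × 4.25 = 82.88 → 83.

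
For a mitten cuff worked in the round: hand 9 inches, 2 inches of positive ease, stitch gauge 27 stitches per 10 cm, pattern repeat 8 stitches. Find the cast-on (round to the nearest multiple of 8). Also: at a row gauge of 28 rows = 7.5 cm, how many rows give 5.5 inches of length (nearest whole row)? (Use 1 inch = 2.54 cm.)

Cast on 72 stitches; work 52 rows.

Finished = 9 + 2 = 11 inches.
11 inches × 2.54 = 27.94 cm.
27/10 = 2.7 sts per cm; 27.94 × 2.7 = 75.44 sts.
Nearest multiple of 8 → 72.
5.5 inches = 13.97 cm; × 3.733 = 52.15 → 52 rows.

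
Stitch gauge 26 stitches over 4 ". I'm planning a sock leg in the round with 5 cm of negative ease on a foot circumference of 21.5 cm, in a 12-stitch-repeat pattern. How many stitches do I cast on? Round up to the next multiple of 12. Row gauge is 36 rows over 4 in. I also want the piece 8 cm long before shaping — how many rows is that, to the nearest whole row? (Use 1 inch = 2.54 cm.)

Finished = 21.5 − 5 = 16.5 cm.
16.5 cm × 1/2.54 = 6.50 inches.
26/4 = 6.5 sts per in; 6.50 × 6.5 = 42.22 sts.
Next multiple of 12 → 48.
8 cm = 3.15 inches; × 9 = 28.35 → 28 rows.

Cast on 48 stitches; work 28 rows.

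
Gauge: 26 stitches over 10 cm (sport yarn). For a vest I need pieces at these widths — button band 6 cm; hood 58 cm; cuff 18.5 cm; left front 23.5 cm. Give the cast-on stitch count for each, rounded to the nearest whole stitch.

Rate = 26/10 = 2.6 sts per cm.
button band: 6 × 2.6 = 15.60 → 16.
hood: 58 × 2.6 = 150.80 → 151.
cuff: 18.5 × 2.6 = 48.10 → 48.
left front: 23.5 × 2.6 = 61.10 → 61.

button band 16; hood 151; cuff 48; left front 61.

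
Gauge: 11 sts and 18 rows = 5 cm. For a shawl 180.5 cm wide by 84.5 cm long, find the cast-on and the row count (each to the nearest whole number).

Cast on 397 stitches and work 304 rows.

Stitch gauge = 11/5 = 2.2 sts/cm; 180.5 × 2.2 = 397.10 → 397 sts.
Row gauge = 18/5 = 3.6 rows/cm; 84.5 × 3.6 = 304.20 → 304 rows.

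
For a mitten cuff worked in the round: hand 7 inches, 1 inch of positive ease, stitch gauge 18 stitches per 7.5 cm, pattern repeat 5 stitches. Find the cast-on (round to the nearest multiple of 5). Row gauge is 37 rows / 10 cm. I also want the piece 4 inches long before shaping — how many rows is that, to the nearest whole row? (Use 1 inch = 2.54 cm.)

Finished = 7 + 1 = 8 inches.
8 inches × 2.54 = 20.32 cm.
18/7.5 = 2.4 sts per cm; 20.32 × 2.4 = 48.77 sts.
Nearest multiple of 5 → 50.
4 inches = 10.16 cm; × 3.7 = 37.59 → 38 rows.

Cast on 50 stitches; work 38 rows.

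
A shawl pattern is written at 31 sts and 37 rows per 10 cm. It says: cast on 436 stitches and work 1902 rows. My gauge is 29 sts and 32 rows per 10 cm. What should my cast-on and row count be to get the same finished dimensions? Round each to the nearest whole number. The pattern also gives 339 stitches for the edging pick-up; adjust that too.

Stitches: 436 × 29/31 = 407.87 → 408.
Rows: 1902 × 32/37 = 1644.97 → 1645.
edging pick-up: 339 × 29/31 = 317.13 → 317.

Cast on 408 stitches; work 1645 rows; edging pick-up 317 stitches.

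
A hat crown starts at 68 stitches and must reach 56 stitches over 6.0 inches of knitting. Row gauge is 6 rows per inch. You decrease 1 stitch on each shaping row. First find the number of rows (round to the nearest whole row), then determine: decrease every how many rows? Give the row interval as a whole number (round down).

Decrease every 3rd row.

Rows = 6.0 × 6 = 36.0 → 36 rows.
Stitches to remove: 12 → 12 shaping rows (at 1 st each).
36 / 12 = 3.00 → every 3 rows.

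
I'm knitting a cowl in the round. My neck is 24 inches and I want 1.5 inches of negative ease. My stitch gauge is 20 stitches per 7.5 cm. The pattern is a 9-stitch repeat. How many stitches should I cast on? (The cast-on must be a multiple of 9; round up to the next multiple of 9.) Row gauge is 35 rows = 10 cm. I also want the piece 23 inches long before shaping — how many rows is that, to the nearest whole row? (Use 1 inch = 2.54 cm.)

Cast on 153 stitches; work 204 rows.

Finished = 24 − 1.5 = 22.5 inches.
22.5 inches × 2.54 = 57.15 cm.
20/7.5 = 2.667 sts per cm; 57.15 × 2.667 = 152.40 sts.
Next multiple of 9 → 153.
23 inches = 58.42 cm; × 3.5 = 204.47 → 204 rows.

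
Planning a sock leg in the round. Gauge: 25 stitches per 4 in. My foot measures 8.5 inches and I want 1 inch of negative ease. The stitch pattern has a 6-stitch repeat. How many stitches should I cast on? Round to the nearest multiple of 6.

Cast on 48 stitches.

Finished = 8.5 − 1 = 7.5 inches.
25 / 4 = 6.25 sts/in.
7.5 × 6.25 = 46.88 sts.
Nearest multiple of 6: 48.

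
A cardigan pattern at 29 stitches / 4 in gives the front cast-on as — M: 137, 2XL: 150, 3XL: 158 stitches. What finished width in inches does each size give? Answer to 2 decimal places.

M 18.90 inches; 2XL 20.69 inches; 3XL 21.79 inches.

29/4 = 7.25 sts per in.
M: 137 / 7.25 = 18.897 → 18.90 in.
2XL: 150 / 7.25 = 20.690 → 20.69 in.
3XL: 158 / 7.25 = 21.793 → 21.79 in.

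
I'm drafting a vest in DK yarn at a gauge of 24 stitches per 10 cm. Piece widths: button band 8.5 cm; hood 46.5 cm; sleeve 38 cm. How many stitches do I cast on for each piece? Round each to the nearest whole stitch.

Rate = 24/10 = 2.4 sts per cm.
button band: 8.5 × 2.4 = 20.40 → 20.
hood: 46.5 × 2.4 = 111.60 → 112.
sleeve: 38 × 2.4 = 91.20 → 91.

button band 20; hood 112; sleeve 91.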